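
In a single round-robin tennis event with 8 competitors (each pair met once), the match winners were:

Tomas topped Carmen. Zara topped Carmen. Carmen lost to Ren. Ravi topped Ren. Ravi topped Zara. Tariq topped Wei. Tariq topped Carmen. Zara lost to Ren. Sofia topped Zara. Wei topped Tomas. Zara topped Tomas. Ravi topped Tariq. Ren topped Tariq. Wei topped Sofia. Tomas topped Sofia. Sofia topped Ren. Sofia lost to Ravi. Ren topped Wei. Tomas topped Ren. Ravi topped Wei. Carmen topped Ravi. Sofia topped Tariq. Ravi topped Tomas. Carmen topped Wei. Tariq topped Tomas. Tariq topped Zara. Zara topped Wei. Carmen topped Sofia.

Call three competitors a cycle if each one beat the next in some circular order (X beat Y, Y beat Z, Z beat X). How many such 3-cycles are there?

Win totals: Sofia 3, Wei 2, Ravi 6, Tariq 4, Zara 3, Ren 4, Carmen 3, Tomas 3.
A competitor with w wins dominates both others in C(w,2) triples; summing gives 3 + 1 + 15 + 6 + 3 + 6 + 3 + 3 = 40 transitive triples.
Total triples C(8,3) = 56, so cyclic triples = 56 − 40 = 16.

16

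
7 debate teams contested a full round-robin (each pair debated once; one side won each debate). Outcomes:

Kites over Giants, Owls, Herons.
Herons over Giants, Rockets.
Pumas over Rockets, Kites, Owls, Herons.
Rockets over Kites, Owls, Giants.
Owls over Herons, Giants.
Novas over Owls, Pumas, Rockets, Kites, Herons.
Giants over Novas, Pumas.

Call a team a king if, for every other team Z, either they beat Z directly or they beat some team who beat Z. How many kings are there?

5

Rockets reaches everyone (king).
Herons reaches everyone (king).
Pumas cannot reach Novas in two steps.
Kites reaches everyone (king).
Giants reaches everyone (king).
Novas reaches everyone (king).
Owls cannot reach Kites in two steps.
Kings: Rockets, Herons, Kites, Giants, Novas — 5.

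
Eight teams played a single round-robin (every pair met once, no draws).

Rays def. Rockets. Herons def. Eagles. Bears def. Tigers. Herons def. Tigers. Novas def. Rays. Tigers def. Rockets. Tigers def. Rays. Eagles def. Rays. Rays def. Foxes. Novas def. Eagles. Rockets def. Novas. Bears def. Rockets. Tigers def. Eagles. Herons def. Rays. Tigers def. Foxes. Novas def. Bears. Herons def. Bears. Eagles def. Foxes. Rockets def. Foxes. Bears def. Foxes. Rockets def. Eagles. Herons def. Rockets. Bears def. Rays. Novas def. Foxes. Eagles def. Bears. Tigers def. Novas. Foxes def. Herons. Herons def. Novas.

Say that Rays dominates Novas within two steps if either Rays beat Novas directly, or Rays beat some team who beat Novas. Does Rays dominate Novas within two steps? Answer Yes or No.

Yes

Rays did not beat Novas directly.
Rays beat Rockets, Foxes. Of those, Rockets beat Novas.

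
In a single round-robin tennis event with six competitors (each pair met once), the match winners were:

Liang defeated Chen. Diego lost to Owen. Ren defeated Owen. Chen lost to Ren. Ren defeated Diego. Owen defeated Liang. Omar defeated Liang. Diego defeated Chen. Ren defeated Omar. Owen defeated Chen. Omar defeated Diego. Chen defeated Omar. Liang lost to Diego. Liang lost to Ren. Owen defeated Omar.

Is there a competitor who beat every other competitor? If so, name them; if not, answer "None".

Ren has 5 wins out of 5 opponents — a perfect record.

Ren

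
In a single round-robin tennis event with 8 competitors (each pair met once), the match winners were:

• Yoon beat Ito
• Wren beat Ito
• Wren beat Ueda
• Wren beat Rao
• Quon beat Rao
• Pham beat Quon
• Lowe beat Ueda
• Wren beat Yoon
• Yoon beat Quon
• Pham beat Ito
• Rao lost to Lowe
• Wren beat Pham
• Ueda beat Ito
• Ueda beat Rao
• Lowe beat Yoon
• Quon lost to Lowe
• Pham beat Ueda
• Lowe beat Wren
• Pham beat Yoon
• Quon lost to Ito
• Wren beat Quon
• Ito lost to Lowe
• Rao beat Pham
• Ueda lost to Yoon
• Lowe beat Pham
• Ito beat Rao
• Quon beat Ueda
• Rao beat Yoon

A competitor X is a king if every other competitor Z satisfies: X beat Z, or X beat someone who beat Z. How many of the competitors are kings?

1

Quon cannot reach Wren, Lowe in two steps.
Wren cannot reach Lowe in two steps.
Pham cannot reach Wren, Lowe in two steps.
Ueda cannot reach Wren, Lowe in two steps.
Lowe reaches everyone (king).
Rao cannot reach Wren, Lowe in two steps.
Yoon cannot reach Wren, Pham, Lowe in two steps.
Ito cannot reach Wren, Lowe in two steps.
Kings: Lowe — 1.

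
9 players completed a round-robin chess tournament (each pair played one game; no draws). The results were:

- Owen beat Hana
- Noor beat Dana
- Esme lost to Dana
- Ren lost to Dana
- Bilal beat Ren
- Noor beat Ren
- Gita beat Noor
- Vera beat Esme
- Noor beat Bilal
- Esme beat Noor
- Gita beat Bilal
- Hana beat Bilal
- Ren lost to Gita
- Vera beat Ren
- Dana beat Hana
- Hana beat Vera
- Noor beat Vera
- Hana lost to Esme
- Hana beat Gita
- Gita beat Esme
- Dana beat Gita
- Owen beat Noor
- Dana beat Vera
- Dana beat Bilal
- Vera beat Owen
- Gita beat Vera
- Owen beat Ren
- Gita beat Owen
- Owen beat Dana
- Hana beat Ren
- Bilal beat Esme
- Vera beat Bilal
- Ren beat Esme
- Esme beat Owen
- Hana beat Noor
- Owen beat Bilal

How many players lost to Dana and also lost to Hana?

Dana beat: Vera, Ren, Hana, Bilal, Gita, Esme.
Hana beat: Vera, Noor, Ren, Bilal, Gita.
Both beat: Vera, Ren, Bilal, Gita — 4.

4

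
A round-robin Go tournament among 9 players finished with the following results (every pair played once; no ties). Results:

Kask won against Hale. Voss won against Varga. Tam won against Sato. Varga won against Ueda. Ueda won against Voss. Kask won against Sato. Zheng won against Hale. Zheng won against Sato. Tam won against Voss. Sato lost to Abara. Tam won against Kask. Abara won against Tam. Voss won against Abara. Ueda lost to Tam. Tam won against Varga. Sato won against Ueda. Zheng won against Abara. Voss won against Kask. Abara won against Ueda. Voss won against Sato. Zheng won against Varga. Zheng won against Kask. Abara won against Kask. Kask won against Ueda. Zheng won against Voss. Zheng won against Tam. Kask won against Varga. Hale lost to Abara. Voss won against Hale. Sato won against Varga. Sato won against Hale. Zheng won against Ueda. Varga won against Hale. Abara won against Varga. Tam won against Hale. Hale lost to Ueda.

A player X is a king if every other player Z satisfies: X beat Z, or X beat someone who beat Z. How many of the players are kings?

Tam cannot reach Zheng in two steps.
Hale cannot reach Tam, Zheng, Ueda, Varga, Kask, Abara, Sato, Voss in two steps.
Zheng reaches everyone (king).
Ueda cannot reach Tam, Zheng in two steps.
Varga cannot reach Tam, Zheng, Kask, Abara, Sato in two steps.
Kask cannot reach Tam, Zheng, Abara in two steps.
Abara cannot reach Zheng in two steps.
Sato cannot reach Tam, Zheng, Kask, Abara in two steps.
Voss cannot reach Zheng in two steps.
Kings: Zheng — 1.

1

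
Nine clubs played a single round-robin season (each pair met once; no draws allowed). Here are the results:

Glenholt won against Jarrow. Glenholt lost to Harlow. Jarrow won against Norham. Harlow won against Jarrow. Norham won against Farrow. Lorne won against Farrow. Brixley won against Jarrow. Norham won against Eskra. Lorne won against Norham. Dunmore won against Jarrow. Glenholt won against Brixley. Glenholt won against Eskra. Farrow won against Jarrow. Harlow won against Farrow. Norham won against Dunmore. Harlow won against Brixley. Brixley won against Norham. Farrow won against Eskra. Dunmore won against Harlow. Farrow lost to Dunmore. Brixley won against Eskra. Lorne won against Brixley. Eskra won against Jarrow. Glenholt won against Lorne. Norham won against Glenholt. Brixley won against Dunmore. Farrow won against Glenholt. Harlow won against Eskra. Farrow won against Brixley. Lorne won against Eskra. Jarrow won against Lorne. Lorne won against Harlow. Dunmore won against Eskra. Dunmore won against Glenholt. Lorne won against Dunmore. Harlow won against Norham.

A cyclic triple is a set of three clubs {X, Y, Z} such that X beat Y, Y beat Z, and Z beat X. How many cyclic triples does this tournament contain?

Win totals: Brixley 4, Glenholt 4, Eskra 1, Farrow 4, Dunmore 5, Lorne 6, Harlow 6, Norham 4, Jarrow 2.
A club with w wins dominates both others in C(w,2) triples; summing gives 6 + 6 + 0 + 6 + 10 + 15 + 15 + 6 + 1 = 65 transitive triples.
Total triples C(9,3) = 84, so cyclic triples = 84 − 65 = 19.

19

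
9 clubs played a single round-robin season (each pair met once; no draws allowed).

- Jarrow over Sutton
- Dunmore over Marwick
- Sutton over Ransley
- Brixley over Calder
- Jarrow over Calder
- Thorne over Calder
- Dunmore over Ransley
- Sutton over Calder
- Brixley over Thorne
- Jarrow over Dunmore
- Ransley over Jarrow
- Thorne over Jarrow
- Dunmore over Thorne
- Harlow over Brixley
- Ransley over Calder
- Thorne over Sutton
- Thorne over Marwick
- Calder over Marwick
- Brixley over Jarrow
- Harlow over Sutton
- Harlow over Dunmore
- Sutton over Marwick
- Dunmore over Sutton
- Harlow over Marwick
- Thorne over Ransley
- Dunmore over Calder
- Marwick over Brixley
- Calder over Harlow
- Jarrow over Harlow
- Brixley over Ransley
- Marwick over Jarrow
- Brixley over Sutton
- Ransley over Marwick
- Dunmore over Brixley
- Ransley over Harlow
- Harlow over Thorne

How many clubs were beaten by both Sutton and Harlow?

Sutton beat: Marwick, Calder, Ransley.
Harlow beat: Dunmore, Marwick, Thorne, Brixley, Sutton.
Both beat: Marwick — 1.

1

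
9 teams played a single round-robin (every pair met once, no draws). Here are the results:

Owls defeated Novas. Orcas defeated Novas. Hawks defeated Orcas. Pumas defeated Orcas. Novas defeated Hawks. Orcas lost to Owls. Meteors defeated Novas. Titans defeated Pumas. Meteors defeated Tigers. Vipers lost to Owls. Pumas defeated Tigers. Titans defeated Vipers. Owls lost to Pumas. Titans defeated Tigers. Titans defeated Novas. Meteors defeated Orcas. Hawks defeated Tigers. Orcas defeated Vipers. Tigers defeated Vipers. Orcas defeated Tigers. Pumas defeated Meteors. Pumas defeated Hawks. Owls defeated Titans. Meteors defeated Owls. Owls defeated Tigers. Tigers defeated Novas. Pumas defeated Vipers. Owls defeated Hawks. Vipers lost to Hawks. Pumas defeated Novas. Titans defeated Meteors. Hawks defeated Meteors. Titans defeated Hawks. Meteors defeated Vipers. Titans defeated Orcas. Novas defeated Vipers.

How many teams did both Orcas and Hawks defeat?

Orcas beat: Vipers, Novas, Tigers.
Hawks beat: Vipers, Meteors, Orcas, Tigers.
Both beat: Vipers, Tigers — 2.

2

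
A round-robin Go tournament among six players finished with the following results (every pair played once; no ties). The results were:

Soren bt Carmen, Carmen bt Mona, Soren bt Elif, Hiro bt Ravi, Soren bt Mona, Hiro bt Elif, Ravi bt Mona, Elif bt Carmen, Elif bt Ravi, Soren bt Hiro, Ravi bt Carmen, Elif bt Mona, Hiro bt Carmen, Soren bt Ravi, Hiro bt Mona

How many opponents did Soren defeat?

5

Soren's results: beat Hiro, Ravi, Carmen, Mona, Elif; lost to no one.
That is 5 wins.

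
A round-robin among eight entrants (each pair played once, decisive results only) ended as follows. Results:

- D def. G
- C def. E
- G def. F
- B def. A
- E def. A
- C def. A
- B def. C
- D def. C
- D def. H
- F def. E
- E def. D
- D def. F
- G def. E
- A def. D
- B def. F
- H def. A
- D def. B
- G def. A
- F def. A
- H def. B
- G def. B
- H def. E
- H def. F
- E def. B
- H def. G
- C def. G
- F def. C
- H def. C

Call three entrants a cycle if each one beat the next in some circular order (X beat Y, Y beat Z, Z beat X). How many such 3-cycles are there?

Win totals: A 1, B 3, C 3, D 5, E 3, F 3, G 4, H 6.
An entrant with w wins dominates both others in C(w,2) triples; summing gives 0 + 3 + 3 + 10 + 3 + 3 + 6 + 15 = 43 transitive triples.
Total triples C(8,3) = 56, so cyclic triples = 56 − 43 = 13.

13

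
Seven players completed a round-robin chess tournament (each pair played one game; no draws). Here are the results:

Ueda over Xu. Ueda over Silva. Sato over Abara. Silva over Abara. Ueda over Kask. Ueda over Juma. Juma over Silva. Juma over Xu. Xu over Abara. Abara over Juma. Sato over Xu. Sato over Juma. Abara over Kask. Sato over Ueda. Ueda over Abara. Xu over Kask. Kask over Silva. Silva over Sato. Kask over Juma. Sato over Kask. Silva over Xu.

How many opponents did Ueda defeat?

Ueda's results: beat Juma, Silva, Kask, Xu, Abara; lost to Sato.
That is 5 wins.

5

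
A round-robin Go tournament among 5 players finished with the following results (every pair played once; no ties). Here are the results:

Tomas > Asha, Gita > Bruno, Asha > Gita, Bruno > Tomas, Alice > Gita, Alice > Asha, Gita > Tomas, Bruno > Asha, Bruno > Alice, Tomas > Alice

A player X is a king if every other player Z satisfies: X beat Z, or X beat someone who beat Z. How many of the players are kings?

3

Bruno reaches everyone (king).
Tomas cannot reach Bruno in two steps.
Alice reaches everyone (king).
Asha cannot reach Alice in two steps.
Gita reaches everyone (king).
Kings: Bruno, Alice, Gita — 3.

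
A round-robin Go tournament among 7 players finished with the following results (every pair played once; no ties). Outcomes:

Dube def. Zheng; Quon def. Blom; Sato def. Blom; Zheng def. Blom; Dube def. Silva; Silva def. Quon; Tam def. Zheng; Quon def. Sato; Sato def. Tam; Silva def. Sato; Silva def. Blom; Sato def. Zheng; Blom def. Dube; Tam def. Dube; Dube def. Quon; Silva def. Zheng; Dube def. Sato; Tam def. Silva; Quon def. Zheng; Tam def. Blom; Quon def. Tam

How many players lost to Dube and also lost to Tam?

Dube beat: Sato, Silva, Quon, Zheng.
Tam beat: Dube, Silva, Blom, Zheng.
Both beat: Silva, Zheng — 2.

2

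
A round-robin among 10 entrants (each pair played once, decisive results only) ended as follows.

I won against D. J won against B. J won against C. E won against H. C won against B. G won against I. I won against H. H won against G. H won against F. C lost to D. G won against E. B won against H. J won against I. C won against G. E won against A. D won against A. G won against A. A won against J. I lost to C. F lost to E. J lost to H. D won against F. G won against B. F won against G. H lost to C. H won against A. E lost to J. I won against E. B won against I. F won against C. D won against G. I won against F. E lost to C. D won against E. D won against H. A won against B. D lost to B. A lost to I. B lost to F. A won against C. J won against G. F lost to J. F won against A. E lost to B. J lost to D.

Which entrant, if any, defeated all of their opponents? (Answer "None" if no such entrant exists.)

None

Highest win total is D with 7 (out of 9 possible).
D lost to B, I, so no entrant went undefeated.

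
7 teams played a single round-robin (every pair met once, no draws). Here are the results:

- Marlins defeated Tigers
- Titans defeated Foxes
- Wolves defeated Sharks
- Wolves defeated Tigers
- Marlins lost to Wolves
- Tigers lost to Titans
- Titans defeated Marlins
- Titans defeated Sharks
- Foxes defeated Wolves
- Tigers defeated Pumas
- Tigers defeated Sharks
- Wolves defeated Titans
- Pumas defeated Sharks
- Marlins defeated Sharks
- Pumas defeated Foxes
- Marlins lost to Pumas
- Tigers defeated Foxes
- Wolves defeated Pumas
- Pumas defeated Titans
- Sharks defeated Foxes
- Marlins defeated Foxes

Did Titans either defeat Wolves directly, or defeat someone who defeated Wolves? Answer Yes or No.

Titans did not beat Wolves directly.
Titans beat Sharks, Marlins, Tigers, Foxes. Of those, Foxes beat Wolves.

Yes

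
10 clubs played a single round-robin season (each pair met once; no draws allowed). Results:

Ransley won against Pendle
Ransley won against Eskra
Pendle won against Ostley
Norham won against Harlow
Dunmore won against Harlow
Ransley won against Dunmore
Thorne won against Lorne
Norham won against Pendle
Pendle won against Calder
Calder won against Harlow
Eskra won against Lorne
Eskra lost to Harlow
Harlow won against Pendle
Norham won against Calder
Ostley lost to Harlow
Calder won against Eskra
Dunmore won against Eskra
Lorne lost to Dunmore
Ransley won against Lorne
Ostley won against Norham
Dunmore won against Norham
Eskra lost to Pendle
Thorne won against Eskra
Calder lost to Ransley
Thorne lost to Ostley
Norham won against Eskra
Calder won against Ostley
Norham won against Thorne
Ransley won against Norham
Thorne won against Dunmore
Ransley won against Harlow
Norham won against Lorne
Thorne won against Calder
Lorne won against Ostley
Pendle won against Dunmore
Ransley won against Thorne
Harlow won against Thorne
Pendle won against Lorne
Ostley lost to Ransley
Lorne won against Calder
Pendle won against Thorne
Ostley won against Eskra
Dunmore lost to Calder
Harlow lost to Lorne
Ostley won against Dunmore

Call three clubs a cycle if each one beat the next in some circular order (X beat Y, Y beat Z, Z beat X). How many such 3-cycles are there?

Win totals: Thorne 4, Lorne 3, Ransley 9, Harlow 4, Calder 4, Dunmore 4, Norham 6, Pendle 6, Ostley 4, Eskra 1.
A club with w wins dominates both others in C(w,2) triples; summing gives 6 + 3 + 36 + 6 + 6 + 6 + 15 + 15 + 6 + 0 = 99 transitive triples.
Total triples C(10,3) = 120, so cyclic triples = 120 − 99 = 21.

21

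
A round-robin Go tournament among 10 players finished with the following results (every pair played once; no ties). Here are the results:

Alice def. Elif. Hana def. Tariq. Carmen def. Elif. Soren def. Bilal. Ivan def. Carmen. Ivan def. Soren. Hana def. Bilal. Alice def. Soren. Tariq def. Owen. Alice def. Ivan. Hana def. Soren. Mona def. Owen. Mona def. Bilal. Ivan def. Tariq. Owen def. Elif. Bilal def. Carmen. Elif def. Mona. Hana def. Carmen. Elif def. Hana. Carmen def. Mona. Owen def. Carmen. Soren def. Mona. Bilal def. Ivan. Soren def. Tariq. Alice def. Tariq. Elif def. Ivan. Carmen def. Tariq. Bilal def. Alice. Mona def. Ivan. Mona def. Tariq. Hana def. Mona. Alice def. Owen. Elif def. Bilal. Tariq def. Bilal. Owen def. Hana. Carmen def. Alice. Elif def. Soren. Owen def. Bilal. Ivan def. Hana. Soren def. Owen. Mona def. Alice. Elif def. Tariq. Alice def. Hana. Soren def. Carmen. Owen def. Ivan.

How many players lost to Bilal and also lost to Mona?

Bilal beat: Alice, Carmen, Ivan.
Mona beat: Owen, Alice, Bilal, Tariq, Ivan.
Both beat: Alice, Ivan — 2.

2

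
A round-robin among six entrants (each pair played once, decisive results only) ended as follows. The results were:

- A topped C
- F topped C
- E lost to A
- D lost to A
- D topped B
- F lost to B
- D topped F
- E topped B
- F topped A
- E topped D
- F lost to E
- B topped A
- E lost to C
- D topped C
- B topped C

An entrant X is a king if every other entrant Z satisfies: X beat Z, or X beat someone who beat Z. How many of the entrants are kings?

A reaches everyone (king).
B reaches everyone (king).
C cannot reach A in two steps.
D reaches everyone (king).
E reaches everyone (king).
F cannot reach B in two steps.
Kings: A, B, D, E — 4.

4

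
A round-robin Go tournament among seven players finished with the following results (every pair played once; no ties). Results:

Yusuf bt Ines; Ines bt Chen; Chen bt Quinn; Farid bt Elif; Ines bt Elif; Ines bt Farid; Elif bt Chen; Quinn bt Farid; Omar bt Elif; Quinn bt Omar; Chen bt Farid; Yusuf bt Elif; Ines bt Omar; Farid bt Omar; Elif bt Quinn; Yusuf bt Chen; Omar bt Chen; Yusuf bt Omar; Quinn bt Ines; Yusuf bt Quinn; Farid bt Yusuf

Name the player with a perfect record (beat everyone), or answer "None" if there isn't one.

Highest win total is Yusuf with 5 (out of 6 possible).
Yusuf lost to Farid, so no player went undefeated.

None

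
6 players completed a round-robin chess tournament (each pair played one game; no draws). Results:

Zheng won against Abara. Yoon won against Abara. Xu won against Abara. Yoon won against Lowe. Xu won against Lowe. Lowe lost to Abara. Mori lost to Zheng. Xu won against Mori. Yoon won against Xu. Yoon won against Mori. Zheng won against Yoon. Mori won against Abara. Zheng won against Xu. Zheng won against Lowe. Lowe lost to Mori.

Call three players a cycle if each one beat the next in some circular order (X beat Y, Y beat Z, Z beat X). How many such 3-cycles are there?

0

Win totals: Abara 1, Yoon 4, Lowe 0, Xu 3, Zheng 5, Mori 2.
A player with w wins dominates both others in C(w,2) triples; summing gives 0 + 6 + 0 + 3 + 10 + 1 = 20 transitive triples.
Total triples C(6,3) = 20, so cyclic triples = 20 − 20 = 0.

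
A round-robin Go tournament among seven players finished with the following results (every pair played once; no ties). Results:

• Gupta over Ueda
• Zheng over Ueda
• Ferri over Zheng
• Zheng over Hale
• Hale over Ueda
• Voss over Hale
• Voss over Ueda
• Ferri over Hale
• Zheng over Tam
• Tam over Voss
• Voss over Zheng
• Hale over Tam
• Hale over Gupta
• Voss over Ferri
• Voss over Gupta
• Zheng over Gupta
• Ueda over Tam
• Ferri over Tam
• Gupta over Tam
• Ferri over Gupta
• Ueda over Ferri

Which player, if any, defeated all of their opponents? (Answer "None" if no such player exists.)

Highest win total is Voss with 5 (out of 6 possible).
Voss lost to Tam, so no player went undefeated.

None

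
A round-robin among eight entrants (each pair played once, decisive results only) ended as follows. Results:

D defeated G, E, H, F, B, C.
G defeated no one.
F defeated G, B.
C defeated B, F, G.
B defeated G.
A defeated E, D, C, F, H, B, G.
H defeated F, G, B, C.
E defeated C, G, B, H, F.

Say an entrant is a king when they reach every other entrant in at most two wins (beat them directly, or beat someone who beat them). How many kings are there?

1

A reaches everyone (king).
B cannot reach A, C, D, E, F, H in two steps.
C cannot reach A, D, E, H in two steps.
D cannot reach A in two steps.
E cannot reach A, D in two steps.
F cannot reach A, C, D, E, H in two steps.
G cannot reach A, B, C, D, E, F, H in two steps.
H cannot reach A, D, E in two steps.
Kings: A — 1.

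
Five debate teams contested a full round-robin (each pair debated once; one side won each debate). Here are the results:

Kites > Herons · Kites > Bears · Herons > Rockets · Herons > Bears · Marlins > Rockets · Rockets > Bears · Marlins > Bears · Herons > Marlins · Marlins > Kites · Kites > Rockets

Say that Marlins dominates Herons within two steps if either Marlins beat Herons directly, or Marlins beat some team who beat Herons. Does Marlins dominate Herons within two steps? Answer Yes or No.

Marlins did not beat Herons directly.
Marlins beat Kites, Bears, Rockets. Of those, Kites beat Herons.

Yes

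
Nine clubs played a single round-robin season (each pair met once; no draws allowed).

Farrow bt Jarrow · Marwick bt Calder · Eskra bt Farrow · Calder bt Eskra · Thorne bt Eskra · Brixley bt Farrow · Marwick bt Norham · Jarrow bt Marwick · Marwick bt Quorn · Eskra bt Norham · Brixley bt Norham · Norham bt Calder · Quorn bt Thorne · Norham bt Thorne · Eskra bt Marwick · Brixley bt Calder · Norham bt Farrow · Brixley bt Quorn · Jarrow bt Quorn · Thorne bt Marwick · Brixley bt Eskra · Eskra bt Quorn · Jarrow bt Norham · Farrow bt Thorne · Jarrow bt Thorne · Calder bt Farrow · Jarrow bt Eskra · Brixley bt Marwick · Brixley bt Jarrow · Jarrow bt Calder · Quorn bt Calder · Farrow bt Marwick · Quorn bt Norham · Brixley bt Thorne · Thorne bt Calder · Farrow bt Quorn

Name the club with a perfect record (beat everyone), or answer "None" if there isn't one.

Brixley has 8 wins out of 8 opponents — a perfect record.

Brixley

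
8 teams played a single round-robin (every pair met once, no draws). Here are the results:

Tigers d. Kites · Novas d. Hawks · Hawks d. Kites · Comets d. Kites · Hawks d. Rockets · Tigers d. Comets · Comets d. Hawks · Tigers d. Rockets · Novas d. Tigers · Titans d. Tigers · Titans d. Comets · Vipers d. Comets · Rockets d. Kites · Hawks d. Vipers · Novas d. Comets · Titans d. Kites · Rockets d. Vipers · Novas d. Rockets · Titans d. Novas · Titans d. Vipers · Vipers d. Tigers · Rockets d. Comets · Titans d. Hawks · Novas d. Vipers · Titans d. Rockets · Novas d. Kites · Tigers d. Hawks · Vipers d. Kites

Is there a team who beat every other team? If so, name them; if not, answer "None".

Titans

Titans has 7 wins out of 7 opponents — a perfect record.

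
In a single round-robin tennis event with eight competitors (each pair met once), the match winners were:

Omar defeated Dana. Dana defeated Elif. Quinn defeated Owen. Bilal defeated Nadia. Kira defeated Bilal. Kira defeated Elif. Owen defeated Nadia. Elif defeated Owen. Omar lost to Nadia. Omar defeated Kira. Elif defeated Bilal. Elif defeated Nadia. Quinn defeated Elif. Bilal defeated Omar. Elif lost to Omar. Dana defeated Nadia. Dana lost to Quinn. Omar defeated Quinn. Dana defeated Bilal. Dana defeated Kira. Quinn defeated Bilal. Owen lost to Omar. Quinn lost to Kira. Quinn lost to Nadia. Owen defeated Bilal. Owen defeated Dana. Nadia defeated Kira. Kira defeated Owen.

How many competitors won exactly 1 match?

0

Win totals: Quinn 4, Elif 3, Dana 4, Owen 3, Kira 4, Nadia 3, Bilal 2, Omar 5.
No competitor has exactly 1 wins.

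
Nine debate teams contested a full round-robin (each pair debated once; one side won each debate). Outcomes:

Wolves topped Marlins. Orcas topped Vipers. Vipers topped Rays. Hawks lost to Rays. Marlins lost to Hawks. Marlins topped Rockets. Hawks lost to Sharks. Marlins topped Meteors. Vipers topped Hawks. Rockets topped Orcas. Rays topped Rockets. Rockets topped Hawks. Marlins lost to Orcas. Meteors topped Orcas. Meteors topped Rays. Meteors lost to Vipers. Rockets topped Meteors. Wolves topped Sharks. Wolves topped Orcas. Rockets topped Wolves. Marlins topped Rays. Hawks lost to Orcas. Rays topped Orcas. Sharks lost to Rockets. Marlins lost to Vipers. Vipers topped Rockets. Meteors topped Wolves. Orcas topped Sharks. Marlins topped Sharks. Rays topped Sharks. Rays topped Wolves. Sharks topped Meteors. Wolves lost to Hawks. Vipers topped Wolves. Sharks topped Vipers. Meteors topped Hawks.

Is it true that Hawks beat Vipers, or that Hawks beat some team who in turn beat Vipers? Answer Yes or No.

Hawks did not beat Vipers directly.
Hawks beat Marlins, Wolves, but each of them lost to Vipers. No two-step path.

No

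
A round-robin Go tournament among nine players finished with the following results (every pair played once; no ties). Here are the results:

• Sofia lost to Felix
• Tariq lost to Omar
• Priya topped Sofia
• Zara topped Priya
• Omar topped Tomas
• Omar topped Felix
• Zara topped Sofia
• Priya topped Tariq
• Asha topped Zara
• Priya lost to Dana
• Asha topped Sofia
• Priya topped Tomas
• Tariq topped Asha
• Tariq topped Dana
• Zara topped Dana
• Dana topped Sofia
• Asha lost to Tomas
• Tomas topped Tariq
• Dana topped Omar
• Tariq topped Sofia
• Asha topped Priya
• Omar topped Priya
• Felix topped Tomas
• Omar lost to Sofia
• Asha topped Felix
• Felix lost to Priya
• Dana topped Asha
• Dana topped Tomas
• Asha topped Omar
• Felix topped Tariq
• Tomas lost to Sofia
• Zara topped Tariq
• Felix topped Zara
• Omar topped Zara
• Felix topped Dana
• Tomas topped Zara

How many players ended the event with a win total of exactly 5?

Win totals: Sofia 2, Asha 5, Priya 4, Omar 5, Tomas 3, Tariq 3, Felix 5, Dana 5, Zara 4.
Exactly 5: Asha, Omar, Felix, Dana — 4 players.

4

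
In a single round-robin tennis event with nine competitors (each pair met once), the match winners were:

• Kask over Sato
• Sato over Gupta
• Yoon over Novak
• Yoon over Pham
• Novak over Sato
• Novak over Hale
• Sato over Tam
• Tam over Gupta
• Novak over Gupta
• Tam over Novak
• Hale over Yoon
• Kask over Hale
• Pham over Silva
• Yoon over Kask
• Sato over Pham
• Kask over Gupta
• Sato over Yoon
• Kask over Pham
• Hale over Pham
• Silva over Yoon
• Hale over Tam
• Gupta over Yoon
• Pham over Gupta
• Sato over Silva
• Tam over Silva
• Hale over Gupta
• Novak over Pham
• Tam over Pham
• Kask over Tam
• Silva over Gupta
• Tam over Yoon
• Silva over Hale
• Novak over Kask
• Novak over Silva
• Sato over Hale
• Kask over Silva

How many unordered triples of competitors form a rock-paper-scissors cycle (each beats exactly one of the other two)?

16

Win totals: Hale 4, Tam 5, Pham 2, Gupta 1, Novak 6, Yoon 3, Kask 6, Silva 3, Sato 6.
A competitor with w wins dominates both others in C(w,2) triples; summing gives 6 + 10 + 1 + 0 + 15 + 3 + 15 + 3 + 15 = 68 transitive triples.
Total triples C(9,3) = 84, so cyclic triples = 84 − 68 = 16.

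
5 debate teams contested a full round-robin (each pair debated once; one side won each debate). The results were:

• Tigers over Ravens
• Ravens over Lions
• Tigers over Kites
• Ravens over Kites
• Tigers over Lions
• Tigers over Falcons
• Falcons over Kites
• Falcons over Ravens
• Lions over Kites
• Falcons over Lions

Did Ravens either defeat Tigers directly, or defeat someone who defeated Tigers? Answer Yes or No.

No

Ravens did not beat Tigers directly.
Ravens beat Kites, Lions, but each of them lost to Tigers. No two-step path.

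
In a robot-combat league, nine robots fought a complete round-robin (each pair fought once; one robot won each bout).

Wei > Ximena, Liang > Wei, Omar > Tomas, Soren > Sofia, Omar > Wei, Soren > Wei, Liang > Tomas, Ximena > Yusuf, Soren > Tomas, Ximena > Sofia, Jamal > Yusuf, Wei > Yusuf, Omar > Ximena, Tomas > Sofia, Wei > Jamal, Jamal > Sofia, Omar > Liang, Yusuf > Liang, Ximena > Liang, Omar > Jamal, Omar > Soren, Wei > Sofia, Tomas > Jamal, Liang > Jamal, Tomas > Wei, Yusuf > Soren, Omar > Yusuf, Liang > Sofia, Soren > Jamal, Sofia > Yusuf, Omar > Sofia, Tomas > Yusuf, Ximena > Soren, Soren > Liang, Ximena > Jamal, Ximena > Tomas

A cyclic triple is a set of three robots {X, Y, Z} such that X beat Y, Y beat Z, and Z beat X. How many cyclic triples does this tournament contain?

Win totals: Sofia 1, Jamal 2, Wei 4, Soren 5, Liang 4, Omar 8, Yusuf 2, Ximena 6, Tomas 4.
A robot with w wins dominates both others in C(w,2) triples; summing gives 0 + 1 + 6 + 10 + 6 + 28 + 1 + 15 + 6 = 73 transitive triples.
Total triples C(9,3) = 84, so cyclic triples = 84 − 73 = 11.

11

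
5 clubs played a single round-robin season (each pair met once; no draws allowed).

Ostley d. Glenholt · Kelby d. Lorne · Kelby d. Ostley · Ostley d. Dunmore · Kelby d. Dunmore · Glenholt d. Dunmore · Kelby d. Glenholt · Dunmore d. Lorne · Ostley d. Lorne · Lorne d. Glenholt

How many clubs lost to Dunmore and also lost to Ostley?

Dunmore beat: Lorne.
Ostley beat: Dunmore, Glenholt, Lorne.
Both beat: Lorne — 1.

1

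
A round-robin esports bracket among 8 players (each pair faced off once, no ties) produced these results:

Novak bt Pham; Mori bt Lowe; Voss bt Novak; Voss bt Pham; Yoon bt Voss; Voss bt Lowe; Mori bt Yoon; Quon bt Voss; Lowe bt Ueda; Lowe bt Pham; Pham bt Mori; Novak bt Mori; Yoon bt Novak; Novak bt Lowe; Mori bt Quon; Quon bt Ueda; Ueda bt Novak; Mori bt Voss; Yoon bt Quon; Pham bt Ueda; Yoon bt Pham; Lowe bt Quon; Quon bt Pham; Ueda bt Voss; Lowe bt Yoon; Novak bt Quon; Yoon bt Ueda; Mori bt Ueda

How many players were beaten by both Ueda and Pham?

0

Ueda beat: Novak, Voss.
Pham beat: Mori, Ueda.
No one was beaten by both.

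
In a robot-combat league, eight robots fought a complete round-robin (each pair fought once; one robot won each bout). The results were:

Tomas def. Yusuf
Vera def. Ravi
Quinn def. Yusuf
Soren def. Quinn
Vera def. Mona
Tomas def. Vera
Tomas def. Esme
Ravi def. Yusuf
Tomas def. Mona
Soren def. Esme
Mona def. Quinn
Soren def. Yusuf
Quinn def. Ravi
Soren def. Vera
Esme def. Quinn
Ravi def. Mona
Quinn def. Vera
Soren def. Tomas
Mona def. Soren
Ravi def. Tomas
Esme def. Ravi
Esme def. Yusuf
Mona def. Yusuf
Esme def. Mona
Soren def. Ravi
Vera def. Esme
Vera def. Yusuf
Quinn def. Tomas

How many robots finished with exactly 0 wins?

1

Win totals: Vera 4, Soren 6, Mona 3, Esme 4, Yusuf 0, Ravi 3, Tomas 4, Quinn 4.
Exactly 0: Yusuf — 1 robot.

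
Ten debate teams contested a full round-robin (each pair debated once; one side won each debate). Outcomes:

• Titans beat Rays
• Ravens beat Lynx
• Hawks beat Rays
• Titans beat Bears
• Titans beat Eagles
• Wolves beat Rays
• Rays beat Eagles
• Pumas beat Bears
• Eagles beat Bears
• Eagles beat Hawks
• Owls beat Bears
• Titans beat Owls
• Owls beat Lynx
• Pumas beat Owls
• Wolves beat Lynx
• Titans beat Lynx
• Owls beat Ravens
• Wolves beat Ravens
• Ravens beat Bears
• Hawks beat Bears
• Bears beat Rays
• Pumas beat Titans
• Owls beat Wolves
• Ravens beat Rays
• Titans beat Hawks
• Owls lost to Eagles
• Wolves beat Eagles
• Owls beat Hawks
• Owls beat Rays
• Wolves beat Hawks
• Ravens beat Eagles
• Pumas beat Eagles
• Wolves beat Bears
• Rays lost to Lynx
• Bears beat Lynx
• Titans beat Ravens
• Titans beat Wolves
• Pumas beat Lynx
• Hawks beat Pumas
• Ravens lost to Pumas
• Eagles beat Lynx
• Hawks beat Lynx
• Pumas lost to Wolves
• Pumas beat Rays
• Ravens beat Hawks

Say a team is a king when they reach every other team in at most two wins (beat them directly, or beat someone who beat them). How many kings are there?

3

Wolves reaches everyone (king).
Bears cannot reach Wolves, Owls, Ravens, Hawks, Pumas, Titans in two steps.
Owls cannot reach Titans in two steps.
Ravens cannot reach Wolves, Titans in two steps.
Hawks cannot reach Wolves in two steps.
Eagles cannot reach Titans in two steps.
Rays cannot reach Wolves, Ravens, Pumas, Titans in two steps.
Lynx cannot reach Wolves, Bears, Owls, Ravens, Hawks, Pumas, Titans in two steps.
Pumas reaches everyone (king).
Titans reaches everyone (king).
Kings: Wolves, Pumas, Titans — 3.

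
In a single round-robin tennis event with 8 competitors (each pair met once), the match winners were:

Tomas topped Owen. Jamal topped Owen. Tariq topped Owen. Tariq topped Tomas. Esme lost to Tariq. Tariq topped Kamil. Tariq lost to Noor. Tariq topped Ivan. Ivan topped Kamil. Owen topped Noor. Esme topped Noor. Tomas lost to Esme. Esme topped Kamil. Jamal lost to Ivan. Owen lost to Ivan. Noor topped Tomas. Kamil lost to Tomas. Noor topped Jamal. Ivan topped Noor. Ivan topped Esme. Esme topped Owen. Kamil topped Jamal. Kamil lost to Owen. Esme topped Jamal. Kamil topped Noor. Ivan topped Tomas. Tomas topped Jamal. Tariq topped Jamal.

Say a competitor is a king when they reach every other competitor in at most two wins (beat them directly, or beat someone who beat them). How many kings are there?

Tariq reaches everyone (king).
Jamal cannot reach Tariq, Esme, Ivan, Tomas in two steps.
Owen cannot reach Esme, Ivan in two steps.
Esme cannot reach Ivan in two steps.
Noor reaches everyone (king).
Ivan reaches everyone (king).
Kamil cannot reach Esme, Ivan in two steps.
Tomas cannot reach Tariq, Esme, Ivan in two steps.
Kings: Tariq, Noor, Ivan — 3.

3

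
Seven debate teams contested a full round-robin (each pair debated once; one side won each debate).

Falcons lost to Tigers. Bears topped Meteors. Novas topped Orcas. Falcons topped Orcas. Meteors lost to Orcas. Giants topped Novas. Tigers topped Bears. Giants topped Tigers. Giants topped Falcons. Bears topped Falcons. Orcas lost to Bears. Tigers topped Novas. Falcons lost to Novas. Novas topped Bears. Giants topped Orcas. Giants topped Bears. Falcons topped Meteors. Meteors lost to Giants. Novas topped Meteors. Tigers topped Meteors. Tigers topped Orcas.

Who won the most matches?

Win totals: Giants 6, Meteors 0, Falcons 2, Orcas 1, Tigers 5, Novas 4, Bears 3.
Giants leads with 6 wins (next highest: 5).

Giants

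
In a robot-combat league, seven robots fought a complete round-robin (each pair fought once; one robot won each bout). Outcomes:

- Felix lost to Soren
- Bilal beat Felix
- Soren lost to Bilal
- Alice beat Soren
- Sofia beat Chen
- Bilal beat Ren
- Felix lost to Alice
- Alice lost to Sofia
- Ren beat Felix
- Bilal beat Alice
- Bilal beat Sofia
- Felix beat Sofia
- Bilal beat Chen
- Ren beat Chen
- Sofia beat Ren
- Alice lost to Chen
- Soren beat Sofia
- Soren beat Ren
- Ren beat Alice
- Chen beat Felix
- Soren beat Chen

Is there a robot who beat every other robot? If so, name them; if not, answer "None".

Bilal

Bilal has 6 wins out of 6 opponents — a perfect record.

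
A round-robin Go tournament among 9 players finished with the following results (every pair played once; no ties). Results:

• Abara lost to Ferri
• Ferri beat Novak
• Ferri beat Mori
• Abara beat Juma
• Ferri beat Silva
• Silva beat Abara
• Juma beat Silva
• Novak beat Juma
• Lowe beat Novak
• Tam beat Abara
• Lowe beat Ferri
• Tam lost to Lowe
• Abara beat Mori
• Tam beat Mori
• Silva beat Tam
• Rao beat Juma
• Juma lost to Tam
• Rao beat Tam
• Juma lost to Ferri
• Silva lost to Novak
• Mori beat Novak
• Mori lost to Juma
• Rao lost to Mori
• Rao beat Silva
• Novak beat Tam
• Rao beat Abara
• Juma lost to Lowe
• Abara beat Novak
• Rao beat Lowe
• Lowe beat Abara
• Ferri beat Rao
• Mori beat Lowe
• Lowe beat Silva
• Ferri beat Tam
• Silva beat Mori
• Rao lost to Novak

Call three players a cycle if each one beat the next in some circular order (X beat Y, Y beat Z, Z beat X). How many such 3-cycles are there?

Win totals: Lowe 6, Abara 3, Novak 4, Juma 2, Silva 3, Rao 5, Ferri 7, Tam 3, Mori 3.
A player with w wins dominates both others in C(w,2) triples; summing gives 15 + 3 + 6 + 1 + 3 + 10 + 21 + 3 + 3 = 65 transitive triples.
Total triples C(9,3) = 84, so cyclic triples = 84 − 65 = 19.

19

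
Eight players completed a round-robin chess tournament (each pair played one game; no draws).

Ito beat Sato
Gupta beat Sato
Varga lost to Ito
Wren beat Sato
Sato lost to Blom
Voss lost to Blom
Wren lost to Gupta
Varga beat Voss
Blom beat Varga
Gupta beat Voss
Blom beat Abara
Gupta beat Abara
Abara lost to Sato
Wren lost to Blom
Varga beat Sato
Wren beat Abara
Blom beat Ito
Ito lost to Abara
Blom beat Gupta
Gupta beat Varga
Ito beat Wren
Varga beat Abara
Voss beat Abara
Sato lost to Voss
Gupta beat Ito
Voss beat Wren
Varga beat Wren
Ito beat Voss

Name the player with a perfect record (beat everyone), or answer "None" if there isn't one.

Blom

Blom has 7 wins out of 7 opponents — a perfect record.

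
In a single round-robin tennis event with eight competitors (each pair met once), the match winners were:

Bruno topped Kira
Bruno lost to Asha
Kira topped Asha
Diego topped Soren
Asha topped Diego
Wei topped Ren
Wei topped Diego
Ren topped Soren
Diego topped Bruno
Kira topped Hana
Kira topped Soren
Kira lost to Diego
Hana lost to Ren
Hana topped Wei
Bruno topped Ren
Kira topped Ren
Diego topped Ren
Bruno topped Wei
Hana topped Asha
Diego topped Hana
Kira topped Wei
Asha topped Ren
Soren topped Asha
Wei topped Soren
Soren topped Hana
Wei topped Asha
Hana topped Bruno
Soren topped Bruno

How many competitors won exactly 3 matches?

4

Win totals: Ren 2, Soren 3, Asha 3, Hana 3, Bruno 3, Kira 5, Wei 4, Diego 5.
Exactly 3: Soren, Asha, Hana, Bruno — 4 competitors.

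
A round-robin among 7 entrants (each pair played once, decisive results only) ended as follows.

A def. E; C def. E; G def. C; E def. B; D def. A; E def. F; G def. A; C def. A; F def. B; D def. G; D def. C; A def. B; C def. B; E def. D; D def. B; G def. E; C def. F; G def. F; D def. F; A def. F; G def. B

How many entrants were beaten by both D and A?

2

D beat: A, B, C, F, G.
A beat: B, E, F.
Both beat: B, F — 2.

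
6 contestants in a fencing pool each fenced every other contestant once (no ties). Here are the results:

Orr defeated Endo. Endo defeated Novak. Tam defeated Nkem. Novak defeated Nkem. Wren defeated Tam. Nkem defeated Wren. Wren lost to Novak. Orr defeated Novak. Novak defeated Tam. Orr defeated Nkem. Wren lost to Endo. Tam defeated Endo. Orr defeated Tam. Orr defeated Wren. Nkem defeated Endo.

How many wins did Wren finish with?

Wren's results: beat Tam; lost to Novak, Endo, Orr, Nkem.
That is 1 win.

1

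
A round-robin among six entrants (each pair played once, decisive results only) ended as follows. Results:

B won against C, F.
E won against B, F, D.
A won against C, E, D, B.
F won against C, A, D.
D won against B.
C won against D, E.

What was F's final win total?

F's results: beat A, C, D; lost to B, E.
That is 3 wins.

3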